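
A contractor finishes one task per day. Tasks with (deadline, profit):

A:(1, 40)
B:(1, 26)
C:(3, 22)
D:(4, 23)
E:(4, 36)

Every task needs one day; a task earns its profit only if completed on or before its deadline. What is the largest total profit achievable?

121

By profit: A(d1,40), E(d4,36), B(d1,26), D(d4,23), C(d3,22)
A→slot 1; E→slot 4; B skipped; D→slot 3; C→slot 2.
Profit = 40 + 22 + 23 + 36 = 121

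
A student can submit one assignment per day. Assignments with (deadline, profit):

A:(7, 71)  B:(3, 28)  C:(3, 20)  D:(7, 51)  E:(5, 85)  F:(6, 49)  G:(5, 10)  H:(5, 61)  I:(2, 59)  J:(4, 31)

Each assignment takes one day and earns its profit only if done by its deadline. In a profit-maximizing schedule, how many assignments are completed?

Sort by profit descending; place each in the latest free slot ≤ its deadline.
By profit: E(d5,85), A(d7,71), H(d5,61), I(d2,59), D(d7,51), F(d6,49), J(d4,31), B(d3,28), C(d3,20), G(d5,10)
E→slot 5; A→slot 7; H→slot 4; I→slot 2; D→slot 6; F→slot 3; J→slot 1; B skipped; C skipped; G skipped.
7 of 10 scheduled.

7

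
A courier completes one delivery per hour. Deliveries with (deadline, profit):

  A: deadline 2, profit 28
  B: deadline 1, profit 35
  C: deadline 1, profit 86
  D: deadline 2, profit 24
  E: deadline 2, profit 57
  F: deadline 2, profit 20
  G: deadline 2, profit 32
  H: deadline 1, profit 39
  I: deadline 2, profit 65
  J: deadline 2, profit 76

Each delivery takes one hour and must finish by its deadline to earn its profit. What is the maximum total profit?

Take jobs in profit order; each goes to the latest open slot no later than its deadline.
Profit order: C=86 J=76 I=65 E=57 H=39 B=35 G=32 A=28 D=24 F=20
Assign: C→slot 1, J→slot 2, I skipped, E skipped, H skipped, B skipped, G skipped, A skipped, D skipped, F skipped.
Slots: [1:C] [2:J]
Profit = 86 + 76 = 162

162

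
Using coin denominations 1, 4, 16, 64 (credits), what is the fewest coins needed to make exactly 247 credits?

Use the largest denomination that fits, subtract, and repeat.
247 = 3×64 + 3×16 + 1×4 + 3×1
Total coins = 3 + 3 + 1 + 3 = 10

10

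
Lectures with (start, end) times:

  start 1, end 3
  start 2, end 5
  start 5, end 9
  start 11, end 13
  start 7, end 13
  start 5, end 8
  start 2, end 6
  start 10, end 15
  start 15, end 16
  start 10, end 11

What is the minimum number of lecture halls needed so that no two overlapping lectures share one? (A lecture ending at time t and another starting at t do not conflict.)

3

Events (time:±→running): 1:+→1 2:+→2 2:+→3 … peak 3.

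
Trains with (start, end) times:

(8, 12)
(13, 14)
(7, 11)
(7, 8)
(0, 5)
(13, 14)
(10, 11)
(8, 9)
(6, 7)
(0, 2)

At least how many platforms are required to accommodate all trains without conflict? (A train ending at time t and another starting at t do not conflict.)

Events (time:±→running): 0:+→1 0:+→2 2:-→1 5:-→0 6:+→1 7:-→0 7:+→1 7:+→2 8:-→1 8:+→2 8:+→3 … peak 3.

3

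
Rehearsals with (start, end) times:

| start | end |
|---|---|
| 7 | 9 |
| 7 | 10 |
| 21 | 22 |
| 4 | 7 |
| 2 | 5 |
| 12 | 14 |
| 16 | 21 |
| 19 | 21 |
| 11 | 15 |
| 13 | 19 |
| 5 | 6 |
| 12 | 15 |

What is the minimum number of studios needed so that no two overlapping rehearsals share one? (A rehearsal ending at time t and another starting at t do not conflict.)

4

Events (time:±→running): 2:+→1 4:+→2 5:-→1 5:+→2 6:-→1 7:-→0 7:+→1 7:+→2 9:-→1 10:-→0 11:+→1 12:+→2 12:+→3 13:+→4 … peak 4.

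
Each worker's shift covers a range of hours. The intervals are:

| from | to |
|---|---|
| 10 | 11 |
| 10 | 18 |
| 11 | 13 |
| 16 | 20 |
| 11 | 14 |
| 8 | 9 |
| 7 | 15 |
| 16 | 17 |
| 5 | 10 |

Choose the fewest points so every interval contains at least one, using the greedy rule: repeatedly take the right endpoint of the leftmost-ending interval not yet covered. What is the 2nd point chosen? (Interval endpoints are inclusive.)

11

Sort by right endpoint; whenever an interval is uncovered, place a point at its right end.
Sorted: [8,9] [5,10] [10,11] [11,13] [11,14] [7,15] [16,17] [10,18] [16,20]
{[8,9],[5,10]} hit by 9; {[10,11],[11,13],[11,14],[7,15]} hit by 11; {[16,17],[10,18],[16,20]} hit by 17.
Points: 9, 11, 17 (3 total).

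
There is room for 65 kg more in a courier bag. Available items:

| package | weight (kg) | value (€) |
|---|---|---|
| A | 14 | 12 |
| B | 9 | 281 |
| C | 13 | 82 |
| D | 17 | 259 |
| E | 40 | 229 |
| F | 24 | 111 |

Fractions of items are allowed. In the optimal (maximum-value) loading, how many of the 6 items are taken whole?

3

Order: B (281/9=31.22) > D (259/17=15.24) > C (82/13=6.31) > E (229/40=5.72) > F (111/24=4.62) > A (12/14=0.86)
Fill: take B (9 @ 281) → take D (17 @ 259) → take C (13 @ 82) → take 26/40 of E → 148.85; 65/65 used.
3 item(s) taken whole; one partial (take 26/40 of E).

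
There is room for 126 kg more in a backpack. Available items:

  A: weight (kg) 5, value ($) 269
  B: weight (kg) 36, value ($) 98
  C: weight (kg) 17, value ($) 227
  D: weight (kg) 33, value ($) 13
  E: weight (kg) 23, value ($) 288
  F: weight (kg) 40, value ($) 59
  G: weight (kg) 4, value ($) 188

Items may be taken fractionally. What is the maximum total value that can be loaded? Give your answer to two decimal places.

Sort by value per unit weight and fill in that order.
Ratios (sorted): A 53.80, G 47.00, C 13.35, E 12.52, B 2.72, F 1.48, D 0.39
take A (5 @ 269); take G (4 @ 188); take C (17 @ 227); take E (23 @ 288); take B (36 @ 98); take F (40 @ 59); take 1/33 of D → 0.39. Capacity used 126/126.
Total value = 1129.39

1129.39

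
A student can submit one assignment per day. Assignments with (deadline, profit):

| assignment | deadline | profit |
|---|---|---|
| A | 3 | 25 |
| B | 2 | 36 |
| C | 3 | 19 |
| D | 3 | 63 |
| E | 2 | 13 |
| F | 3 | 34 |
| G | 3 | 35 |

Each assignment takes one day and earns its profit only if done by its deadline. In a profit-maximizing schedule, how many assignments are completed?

By profit: D(d3,63), B(d2,36), G(d3,35), F(d3,34), A(d3,25), C(d3,19), E(d2,13)
D→slot 3; B→slot 2; G→slot 1; F skipped; A skipped; C skipped; E skipped.
3 of 7 scheduled.

3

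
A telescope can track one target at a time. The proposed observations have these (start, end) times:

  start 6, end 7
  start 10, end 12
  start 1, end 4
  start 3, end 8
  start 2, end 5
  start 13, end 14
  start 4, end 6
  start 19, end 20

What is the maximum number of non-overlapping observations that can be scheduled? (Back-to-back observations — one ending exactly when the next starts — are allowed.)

Greedy by earliest finish: after sorting by end time, pick each interval compatible with the last pick.
Sorted by end: (1,4)  (2,5)  (4,6)  (6,7)  (3,8)  (10,12)  (13,14)  (19,20)
take (1,4); take (4,6); take (6,7); skip (3,8); take (10,12); take (13,14); take (19,20).
Selected 6 observations.

6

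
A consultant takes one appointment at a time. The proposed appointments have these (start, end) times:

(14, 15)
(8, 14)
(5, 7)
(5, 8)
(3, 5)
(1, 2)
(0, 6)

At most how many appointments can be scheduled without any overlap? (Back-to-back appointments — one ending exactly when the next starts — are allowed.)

5

Sort by end time and greedily take each interval whose start is ≥ the last chosen end.
By end time: (1,2), (3,5), (0,6), (5,7), (5,8), (8,14), (14,15).
Pick (1,2); next start ≥ 2 → (3,5); next start ≥ 5 → (5,7); next start ≥ 7 → (8,14); next start ≥ 14 → (14,15).
Selected 5 appointments.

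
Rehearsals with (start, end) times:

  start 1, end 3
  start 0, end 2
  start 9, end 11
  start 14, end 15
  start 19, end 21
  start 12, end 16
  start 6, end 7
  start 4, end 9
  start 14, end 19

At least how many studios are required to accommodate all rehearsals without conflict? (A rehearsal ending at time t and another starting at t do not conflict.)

Events (time:±→running): 0:+→1 1:+→2 2:-→1 3:-→0 4:+→1 6:+→2 7:-→1 9:-→0 9:+→1 11:-→0 12:+→1 14:+→2 14:+→3 … peak 3.

3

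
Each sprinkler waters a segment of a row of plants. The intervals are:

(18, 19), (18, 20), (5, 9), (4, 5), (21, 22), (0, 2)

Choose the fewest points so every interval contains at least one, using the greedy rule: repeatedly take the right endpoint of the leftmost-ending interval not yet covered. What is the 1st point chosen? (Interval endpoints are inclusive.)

2

Process intervals by earliest right end; each time one isn't hit yet, stab at its right endpoint.
By right end: [0,2]  [4,5]  [5,9]  [18,19]  [18,20]  [21,22]
[0,2] uncovered → point at 2; [4,5] uncovered → point at 5; [18,19] uncovered → point at 19; [21,22] uncovered → point at 22.
Points: 2, 5, 19, 22 (4 total).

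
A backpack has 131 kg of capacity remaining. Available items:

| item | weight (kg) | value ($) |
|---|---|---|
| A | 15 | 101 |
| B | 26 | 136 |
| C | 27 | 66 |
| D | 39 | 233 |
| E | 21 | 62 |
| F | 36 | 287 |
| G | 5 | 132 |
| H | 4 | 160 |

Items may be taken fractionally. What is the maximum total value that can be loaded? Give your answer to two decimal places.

1066.71

Order: H (160/4=40.00) > G (132/5=26.40) > F (287/36=7.97) > A (101/15=6.73) > D (233/39=5.97) > B (136/26=5.23) > E (62/21=2.95) > C (66/27=2.44)
Fill: take H (4 @ 160) → take G (5 @ 132) → take F (36 @ 287) → take A (15 @ 101) → take D (39 @ 233) → take B (26 @ 136) → take 6/21 of E → 17.71; 131/131 used.
Total value = 1066.71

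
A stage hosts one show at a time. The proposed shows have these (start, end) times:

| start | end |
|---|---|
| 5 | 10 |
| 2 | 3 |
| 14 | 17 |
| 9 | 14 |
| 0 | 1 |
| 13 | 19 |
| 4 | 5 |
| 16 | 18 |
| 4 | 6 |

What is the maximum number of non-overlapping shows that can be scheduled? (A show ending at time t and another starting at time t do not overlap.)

Order by finish time; keep every interval that doesn't clash with the previous kept one.
By end time: (0,1), (2,3), (4,5), (4,6), (5,10), (9,14), (14,17), (16,18), (13,19).
Pick (0,1); next start ≥ 1 → (2,3); next start ≥ 3 → (4,5); next start ≥ 5 → (5,10); next start ≥ 10 → (14,17).
Selected 5 shows.

5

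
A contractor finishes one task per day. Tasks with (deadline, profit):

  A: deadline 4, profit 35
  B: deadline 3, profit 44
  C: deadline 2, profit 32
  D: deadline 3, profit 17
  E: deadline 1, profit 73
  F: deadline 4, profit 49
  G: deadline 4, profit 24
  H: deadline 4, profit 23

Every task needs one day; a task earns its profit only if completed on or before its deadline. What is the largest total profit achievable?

Sort by profit descending; place each in the latest free slot ≤ its deadline.
Profit order: E=73 F=49 B=44 A=35 C=32 G=24 H=23 D=17
Assign: E→slot 1, F→slot 4, B→slot 3, A→slot 2, C skipped, G skipped, H skipped, D skipped.
Slots: [1:E] [2:A] [3:B] [4:F]
Profit = 73 + 35 + 44 + 49 = 201

201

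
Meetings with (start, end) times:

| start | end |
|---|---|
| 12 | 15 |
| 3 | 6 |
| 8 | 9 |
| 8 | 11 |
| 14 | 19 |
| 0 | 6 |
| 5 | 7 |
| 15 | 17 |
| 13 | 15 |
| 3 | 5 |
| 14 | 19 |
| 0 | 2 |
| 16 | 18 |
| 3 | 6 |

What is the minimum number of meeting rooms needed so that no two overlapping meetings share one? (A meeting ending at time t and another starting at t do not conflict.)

starts: [0, 0, 3, 3, 3, 5, 8, 8, 12, 13, 14, 14, 15, 16]
ends:   [2, 5, 6, 6, 6, 7, 9, 11, 15, 15, 17, 18, 19, 19]
s0→1 s0→2 e2→1 s3→2 s3→3 s3→4  — peak 4.

4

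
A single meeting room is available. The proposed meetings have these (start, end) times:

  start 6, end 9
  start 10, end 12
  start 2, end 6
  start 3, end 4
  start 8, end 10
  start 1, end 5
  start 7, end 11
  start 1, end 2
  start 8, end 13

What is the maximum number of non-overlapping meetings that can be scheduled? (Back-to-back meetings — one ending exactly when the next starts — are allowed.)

Order by finish time; keep every interval that doesn't clash with the previous kept one.
Sorted by end: (1,2)  (3,4)  (1,5)  (2,6)  (6,9)  (8,10)  (7,11)  (10,12)  (8,13)
take (1,2); take (3,4); skip (1,5); take (6,9); skip (8,10); take (10,12); skip (8,13).
Selected 4 meetings.

4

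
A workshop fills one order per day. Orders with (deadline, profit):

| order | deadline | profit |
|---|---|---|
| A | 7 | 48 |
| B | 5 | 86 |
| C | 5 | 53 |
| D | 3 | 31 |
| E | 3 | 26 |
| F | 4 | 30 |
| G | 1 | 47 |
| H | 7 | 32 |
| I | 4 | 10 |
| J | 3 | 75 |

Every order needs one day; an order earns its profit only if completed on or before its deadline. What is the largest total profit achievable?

Take jobs in profit order; each goes to the latest open slot no later than its deadline.
By profit: B(d5,86), J(d3,75), C(d5,53), A(d7,48), G(d1,47), H(d7,32), D(d3,31), F(d4,30), E(d3,26), I(d4,10)
B→slot 5; J→slot 3; C→slot 4; A→slot 7; G→slot 1; H→slot 6; D→slot 2; F skipped; E skipped; I skipped.
Profit = 47 + 31 + 75 + 53 + 86 + 32 + 48 = 372

372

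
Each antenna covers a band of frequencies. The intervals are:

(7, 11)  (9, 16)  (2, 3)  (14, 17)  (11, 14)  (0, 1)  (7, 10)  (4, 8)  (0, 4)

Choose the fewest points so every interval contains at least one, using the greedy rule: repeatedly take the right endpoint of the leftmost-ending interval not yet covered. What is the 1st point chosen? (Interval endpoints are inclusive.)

1

Sort by right endpoint; whenever an interval is uncovered, place a point at its right end.
By right end: [0,1]  [2,3]  [0,4]  [4,8]  [7,10]  [7,11]  [11,14]  [9,16]  [14,17]
[0,1] uncovered → point at 1; [2,3] uncovered → point at 3; [4,8] uncovered → point at 8; [11,14] uncovered → point at 14.
Points: 1, 3, 8, 14 (4 total).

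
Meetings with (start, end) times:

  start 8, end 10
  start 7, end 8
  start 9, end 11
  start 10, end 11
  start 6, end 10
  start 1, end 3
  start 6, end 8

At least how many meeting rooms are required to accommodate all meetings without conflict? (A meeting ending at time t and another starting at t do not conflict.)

starts: [1, 6, 6, 7, 8, 9, 10]
ends:   [3, 8, 8, 10, 10, 11, 11]
s1→1 e3→0 s6→1 s6→2 s7→3  — peak 3.

3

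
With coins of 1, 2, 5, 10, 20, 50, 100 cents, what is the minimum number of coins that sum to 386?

8

Greedy: take as many of the largest coin as possible, then repeat with the remainder.
386 = 3×100 + 1×50 + 1×20 + 1×10 + 1×5 + 1×1
Total coins = 3 + 1 + 1 + 1 + 1 + 1 = 8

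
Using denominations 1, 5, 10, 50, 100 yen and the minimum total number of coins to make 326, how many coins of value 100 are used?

326 = 3×100 + 2×10 + 1×5 + 1×1
Count of 100: 3

3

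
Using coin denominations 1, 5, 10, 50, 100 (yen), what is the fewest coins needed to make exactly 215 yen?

Use the largest denomination that fits, subtract, and repeat.
215 = 2×100 + 1×10 + 1×5
Total coins = 2 + 1 + 1 = 4

4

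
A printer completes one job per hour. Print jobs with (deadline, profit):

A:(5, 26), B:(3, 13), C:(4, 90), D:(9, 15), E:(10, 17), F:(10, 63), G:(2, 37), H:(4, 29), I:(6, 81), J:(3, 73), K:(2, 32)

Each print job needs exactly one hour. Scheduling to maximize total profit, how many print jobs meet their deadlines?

Take jobs in profit order; each goes to the latest open slot no later than its deadline.
By profit: C(d4,90), I(d6,81), J(d3,73), F(d10,63), G(d2,37), K(d2,32), H(d4,29), A(d5,26), E(d10,17), D(d9,15), B(d3,13)
C→slot 4; I→slot 6; J→slot 3; F→slot 10; G→slot 2; K→slot 1; H skipped; A→slot 5; E→slot 9; D→slot 8; B skipped.
9 of 11 scheduled.

9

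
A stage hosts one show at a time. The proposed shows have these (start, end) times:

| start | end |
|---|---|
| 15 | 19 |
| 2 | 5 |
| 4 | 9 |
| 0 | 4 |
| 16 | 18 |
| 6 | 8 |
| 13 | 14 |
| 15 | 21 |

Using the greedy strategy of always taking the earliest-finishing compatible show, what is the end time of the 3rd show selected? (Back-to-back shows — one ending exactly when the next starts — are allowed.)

14

Order by finish time; keep every interval that doesn't clash with the previous kept one.
By end time: (0,4), (2,5), (6,8), (4,9), (13,14), (16,18), (15,19), (15,21).
Pick (0,4); next start ≥ 4 → (6,8); next start ≥ 8 → (13,14); next start ≥ 14 → (16,18).
Selected: (0,4) (6,8) (13,14) (16,18)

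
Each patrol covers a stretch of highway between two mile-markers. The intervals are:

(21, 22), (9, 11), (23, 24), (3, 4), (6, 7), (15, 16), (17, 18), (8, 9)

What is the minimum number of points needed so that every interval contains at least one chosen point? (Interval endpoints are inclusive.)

7

Sorted: [3,4] [6,7] [8,9] [9,11] [15,16] [17,18] [21,22] [23,24]
{[3,4]} hit by 4; {[6,7]} hit by 7; {[8,9],[9,11]} hit by 9; {[15,16]} hit by 16; {[17,18]} hit by 18; {[21,22]} hit by 22; {[23,24]} hit by 24.
Points: 4, 7, 9, 16, 18, 22, 24 (7 total).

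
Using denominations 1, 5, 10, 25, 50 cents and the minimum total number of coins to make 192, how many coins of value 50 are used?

3

192 = 3×50 + 1×25 + 1×10 + 1×5 + 2×1
Count of 50: 3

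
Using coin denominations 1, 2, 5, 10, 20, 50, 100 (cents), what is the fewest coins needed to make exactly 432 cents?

432 = 4×100 + 1×20 + 1×10 + 1×2
Total coins = 4 + 1 + 1 + 1 = 7

7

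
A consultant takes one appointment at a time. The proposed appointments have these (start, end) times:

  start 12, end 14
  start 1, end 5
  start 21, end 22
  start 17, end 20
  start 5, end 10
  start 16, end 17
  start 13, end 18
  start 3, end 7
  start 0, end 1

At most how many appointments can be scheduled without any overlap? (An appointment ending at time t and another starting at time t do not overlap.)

7

Greedy by earliest finish: after sorting by end time, pick each interval compatible with the last pick.
Sorted by end: (0,1)  (1,5)  (3,7)  (5,10)  (12,14)  (16,17)  (13,18)  (17,20)  (21,22)
take (0,1); take (1,5); take (5,10); take (12,14); take (16,17); skip (13,18); take (17,20); take (21,22).
Selected 7 appointments.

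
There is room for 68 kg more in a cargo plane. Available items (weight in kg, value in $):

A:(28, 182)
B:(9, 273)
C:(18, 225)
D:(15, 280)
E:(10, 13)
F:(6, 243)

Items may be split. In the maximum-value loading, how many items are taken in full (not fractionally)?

Ratios (sorted): F 40.50, B 30.33, D 18.67, C 12.50, A 6.50, E 1.30
take F (6 @ 243); take B (9 @ 273); take D (15 @ 280); take C (18 @ 225); take 20/28 of A → 130.00. Capacity used 68/68.
4 item(s) taken whole; one partial (take 20/28 of A).

4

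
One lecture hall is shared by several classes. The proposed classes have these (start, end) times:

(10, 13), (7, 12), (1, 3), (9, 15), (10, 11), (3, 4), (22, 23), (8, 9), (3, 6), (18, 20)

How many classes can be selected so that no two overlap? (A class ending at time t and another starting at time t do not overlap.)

6

By end time: (1,3), (3,4), (3,6), (8,9), (10,11), (7,12), (10,13), (9,15), (18,20), (22,23).
Pick (1,3); next start ≥ 3 → (3,4); next start ≥ 4 → (8,9); next start ≥ 9 → (10,11); next start ≥ 11 → (18,20); next start ≥ 20 → (22,23).
Selected 6 classes.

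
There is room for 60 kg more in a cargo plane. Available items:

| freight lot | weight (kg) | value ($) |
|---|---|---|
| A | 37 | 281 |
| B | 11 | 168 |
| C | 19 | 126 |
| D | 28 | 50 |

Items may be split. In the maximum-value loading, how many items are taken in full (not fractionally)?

2

Order: B (168/11=15.27) > A (281/37=7.59) > C (126/19=6.63) > D (50/28=1.79)
Fill: take B (11 @ 168) → take A (37 @ 281) → take 12/19 of C → 79.58; 60/60 used.
2 item(s) taken whole; one partial (take 12/19 of C).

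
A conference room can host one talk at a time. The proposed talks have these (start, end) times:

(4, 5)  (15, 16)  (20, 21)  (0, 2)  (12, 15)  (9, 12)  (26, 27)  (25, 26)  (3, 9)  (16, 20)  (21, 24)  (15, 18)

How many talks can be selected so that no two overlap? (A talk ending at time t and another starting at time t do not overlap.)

10

Greedy by earliest finish: after sorting by end time, pick each interval compatible with the last pick.
Sorted by end: (0,2)  (4,5)  (3,9)  (9,12)  (12,15)  (15,16)  (15,18)  (16,20)  (20,21)  (21,24)  (25,26)  (26,27)
take (0,2); take (4,5); skip (3,9); take (9,12); take (12,15); take (15,16); skip (15,18); take (16,20); take (20,21); take (21,24); take (25,26); take (26,27).
Selected 10 talks.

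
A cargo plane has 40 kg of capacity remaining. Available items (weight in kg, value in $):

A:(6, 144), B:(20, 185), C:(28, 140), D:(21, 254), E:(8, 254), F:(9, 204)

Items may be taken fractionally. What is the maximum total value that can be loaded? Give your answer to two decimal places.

807.62

Ratios (sorted): E 31.75, A 24.00, F 22.67, D 12.10, B 9.25, C 5.00
take E (8 @ 254); take A (6 @ 144); take F (9 @ 204); take 17/21 of D → 205.62. Capacity used 40/40.
Total value = 807.62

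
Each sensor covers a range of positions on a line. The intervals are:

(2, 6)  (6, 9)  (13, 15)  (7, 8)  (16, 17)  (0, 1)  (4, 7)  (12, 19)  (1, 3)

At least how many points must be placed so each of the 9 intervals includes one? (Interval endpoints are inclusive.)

5

Sort by right endpoint; whenever an interval is uncovered, place a point at its right end.
Sorted: [0,1] [1,3] [2,6] [4,7] [7,8] [6,9] [13,15] [16,17] [12,19]
{[0,1],[1,3]} hit by 1; {[2,6],[4,7]} hit by 6; {[7,8],[6,9]} hit by 8; {[13,15]} hit by 15; {[16,17],[12,19]} hit by 17.
Points: 1, 6, 8, 15, 17 (5 total).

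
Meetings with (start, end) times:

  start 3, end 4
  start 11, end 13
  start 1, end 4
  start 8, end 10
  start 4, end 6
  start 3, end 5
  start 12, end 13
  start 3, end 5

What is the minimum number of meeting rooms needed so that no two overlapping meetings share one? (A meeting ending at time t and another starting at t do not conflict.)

The answer is the maximum number of intervals overlapping at any instant.
starts: [1, 3, 3, 3, 4, 8, 11, 12]
ends:   [4, 4, 5, 5, 6, 10, 13, 13]
s1→1 s3→2 s3→3 s3→4  — peak 4.

4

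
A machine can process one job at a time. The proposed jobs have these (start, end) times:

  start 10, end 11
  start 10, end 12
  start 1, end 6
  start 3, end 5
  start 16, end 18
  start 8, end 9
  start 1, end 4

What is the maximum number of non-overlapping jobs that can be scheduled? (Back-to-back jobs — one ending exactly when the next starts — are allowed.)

4

Sorted by end: (1,4)  (3,5)  (1,6)  (8,9)  (10,11)  (10,12)  (16,18)
take (1,4); take (8,9); take (10,11); skip (10,12); take (16,18).
Selected 4 jobs.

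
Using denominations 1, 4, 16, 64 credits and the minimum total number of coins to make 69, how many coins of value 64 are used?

1

Greedy: take as many of the largest coin as possible, then repeat with the remainder.
69 − 1×64→5 − 1×4→1 − 1×1→0
Count of 64: 1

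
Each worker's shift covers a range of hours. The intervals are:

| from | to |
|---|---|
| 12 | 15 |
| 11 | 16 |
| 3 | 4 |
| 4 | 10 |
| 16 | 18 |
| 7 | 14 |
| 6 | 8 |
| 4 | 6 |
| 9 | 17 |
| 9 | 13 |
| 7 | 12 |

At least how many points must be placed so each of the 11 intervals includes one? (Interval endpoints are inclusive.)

Sort by right endpoint; whenever an interval is uncovered, place a point at its right end.
By right end: [3,4]  [4,6]  [6,8]  [4,10]  [7,12]  [9,13]  [7,14]  [12,15]  [11,16]  [9,17]  [16,18]
[3,4] uncovered → point at 4; [6,8] uncovered → point at 8; [9,13] uncovered → point at 13; [16,18] uncovered → point at 18.
Points: 4, 8, 13, 18 (4 total).

4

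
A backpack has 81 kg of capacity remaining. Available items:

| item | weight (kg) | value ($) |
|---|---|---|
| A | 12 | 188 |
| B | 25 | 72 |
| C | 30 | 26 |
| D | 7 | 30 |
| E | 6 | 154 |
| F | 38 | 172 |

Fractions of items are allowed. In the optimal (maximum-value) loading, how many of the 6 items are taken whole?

4

Order: E (154/6=25.67) > A (188/12=15.67) > F (172/38=4.53) > D (30/7=4.29) > B (72/25=2.88) > C (26/30=0.87)
Fill: take E (6 @ 154) → take A (12 @ 188) → take F (38 @ 172) → take D (7 @ 30) → take 18/25 of B → 51.84; 81/81 used.
4 item(s) taken whole; one partial (take 18/25 of B).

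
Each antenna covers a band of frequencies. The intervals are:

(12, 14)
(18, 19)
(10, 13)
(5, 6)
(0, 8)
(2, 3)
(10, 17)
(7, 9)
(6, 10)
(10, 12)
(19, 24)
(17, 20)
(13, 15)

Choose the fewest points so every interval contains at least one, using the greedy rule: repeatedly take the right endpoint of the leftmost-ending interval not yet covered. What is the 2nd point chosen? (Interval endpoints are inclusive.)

Sorted: [2,3] [5,6] [0,8] [7,9] [6,10] [10,12] [10,13] [12,14] [13,15] [10,17] [18,19] [17,20] [19,24]
{[2,3]} hit by 3; {[5,6],[0,8]} hit by 6; {[7,9],[6,10]} hit by 9; {[10,12],[10,13],[12,14]} hit by 12; {[13,15],[10,17]} hit by 15; {[18,19],[17,20],[19,24]} hit by 19.
Points: 3, 6, 9, 12, 15, 19 (6 total).

6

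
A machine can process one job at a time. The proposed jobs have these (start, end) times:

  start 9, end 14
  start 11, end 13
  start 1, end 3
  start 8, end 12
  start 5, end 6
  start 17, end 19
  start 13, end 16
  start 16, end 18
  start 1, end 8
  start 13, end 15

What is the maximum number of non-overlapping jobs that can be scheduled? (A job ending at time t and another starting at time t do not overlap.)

5

Sorted by end: (1,3)  (5,6)  (1,8)  (8,12)  (11,13)  (9,14)  (13,15)  (13,16)  (16,18)  (17,19)
take (1,3); take (5,6); skip (1,8); take (8,12); take (13,15); take (16,18).
Selected 5 jobs.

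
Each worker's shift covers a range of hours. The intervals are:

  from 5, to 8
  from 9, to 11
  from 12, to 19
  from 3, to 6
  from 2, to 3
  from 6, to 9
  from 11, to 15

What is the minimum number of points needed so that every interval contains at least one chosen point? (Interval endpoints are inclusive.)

Sort by right endpoint; whenever an interval is uncovered, place a point at its right end.
Sorted: [2,3] [3,6] [5,8] [6,9] [9,11] [11,15] [12,19]
{[2,3],[3,6]} hit by 3; {[5,8],[6,9]} hit by 8; {[9,11],[11,15]} hit by 11; {[12,19]} hit by 19.
Points: 3, 8, 11, 19 (4 total).

4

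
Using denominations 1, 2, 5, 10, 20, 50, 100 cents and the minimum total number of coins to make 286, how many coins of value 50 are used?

Greedy: take as many of the largest coin as possible, then repeat with the remainder.
286 − 2×100→86 − 1×50→36 − 1×20→16 − 1×10→6 − 1×5→1 − 1×1→0
Count of 50: 1

1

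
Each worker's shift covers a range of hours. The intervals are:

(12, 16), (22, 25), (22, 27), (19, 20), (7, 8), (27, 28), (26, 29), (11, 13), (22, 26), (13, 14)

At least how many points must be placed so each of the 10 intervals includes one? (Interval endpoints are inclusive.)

5

Process intervals by earliest right end; each time one isn't hit yet, stab at its right endpoint.
By right end: [7,8]  [11,13]  [13,14]  [12,16]  [19,20]  [22,25]  [22,26]  [22,27]  [27,28]  [26,29]
[7,8] uncovered → point at 8; [11,13] uncovered → point at 13; [19,20] uncovered → point at 20; [22,25] uncovered → point at 25; [27,28] uncovered → point at 28.
Points: 8, 13, 20, 25, 28 (5 total).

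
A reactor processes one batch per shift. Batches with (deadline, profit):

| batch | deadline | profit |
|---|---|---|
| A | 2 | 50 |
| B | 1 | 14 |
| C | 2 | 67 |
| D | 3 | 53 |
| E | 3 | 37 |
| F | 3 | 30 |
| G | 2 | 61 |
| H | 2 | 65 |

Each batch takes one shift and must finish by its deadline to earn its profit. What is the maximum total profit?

Take jobs in profit order; each goes to the latest open slot no later than its deadline.
Profit order: C=67 H=65 G=61 D=53 A=50 E=37 F=30 B=14
Assign: C→slot 2, H→slot 1, G skipped, D→slot 3, A skipped, E skipped, F skipped, B skipped.
Slots: [1:H] [2:C] [3:D]
Profit = 65 + 67 + 53 = 185

185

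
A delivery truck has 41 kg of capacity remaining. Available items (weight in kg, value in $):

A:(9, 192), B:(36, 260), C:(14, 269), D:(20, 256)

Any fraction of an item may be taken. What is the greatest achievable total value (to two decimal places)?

691.40

Sort by value per unit weight and fill in that order.
Order: A (192/9=21.33) > C (269/14=19.21) > D (256/20=12.80) > B (260/36=7.22)
Fill: take A (9 @ 192) → take C (14 @ 269) → take 18/20 of D → 230.40; 41/41 used.
Total value = 691.40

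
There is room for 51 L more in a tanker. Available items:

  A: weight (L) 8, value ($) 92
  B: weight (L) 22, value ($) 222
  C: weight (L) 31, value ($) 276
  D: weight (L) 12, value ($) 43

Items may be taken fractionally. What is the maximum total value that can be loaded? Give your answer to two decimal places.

500.97

Sort by value per unit weight and fill in that order.
Ratios (sorted): A 11.50, B 10.09, C 8.90, D 3.58
take A (8 @ 92); take B (22 @ 222); take 21/31 of C → 186.97. Capacity used 51/51.
Total value = 500.97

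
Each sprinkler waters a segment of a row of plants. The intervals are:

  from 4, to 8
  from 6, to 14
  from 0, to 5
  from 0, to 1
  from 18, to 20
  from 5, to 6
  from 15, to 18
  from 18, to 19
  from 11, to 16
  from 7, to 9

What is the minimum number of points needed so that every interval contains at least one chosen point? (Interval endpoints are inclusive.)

5

Sort by right endpoint; whenever an interval is uncovered, place a point at its right end.
By right end: [0,1]  [0,5]  [5,6]  [4,8]  [7,9]  [6,14]  [11,16]  [15,18]  [18,19]  [18,20]
[0,1] uncovered → point at 1; [5,6] uncovered → point at 6; [7,9] uncovered → point at 9; [11,16] uncovered → point at 16; [18,19] uncovered → point at 19.
Points: 1, 6, 9, 16, 19 (5 total).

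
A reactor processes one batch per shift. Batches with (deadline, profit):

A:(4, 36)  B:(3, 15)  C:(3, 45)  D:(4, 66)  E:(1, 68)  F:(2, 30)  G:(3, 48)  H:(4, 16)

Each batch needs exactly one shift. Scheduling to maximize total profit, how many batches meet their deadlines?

4

Sort by profit descending; place each in the latest free slot ≤ its deadline.
By profit: E(d1,68), D(d4,66), G(d3,48), C(d3,45), A(d4,36), F(d2,30), H(d4,16), B(d3,15)
E→slot 1; D→slot 4; G→slot 3; C→slot 2; A skipped; F skipped; H skipped; B skipped.
4 of 8 scheduled.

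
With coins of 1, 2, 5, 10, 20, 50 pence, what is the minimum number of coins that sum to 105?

3

105 = 2×50 + 1×5
Total coins = 2 + 1 = 3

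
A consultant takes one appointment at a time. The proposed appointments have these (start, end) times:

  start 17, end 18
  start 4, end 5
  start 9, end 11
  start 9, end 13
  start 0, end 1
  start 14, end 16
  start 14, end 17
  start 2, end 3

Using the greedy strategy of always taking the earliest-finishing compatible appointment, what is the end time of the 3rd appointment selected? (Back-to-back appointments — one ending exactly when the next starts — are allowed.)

5

Sort by end time and greedily take each interval whose start is ≥ the last chosen end.
By end time: (0,1), (2,3), (4,5), (9,11), (9,13), (14,16), (14,17), (17,18).
Pick (0,1); next start ≥ 1 → (2,3); next start ≥ 3 → (4,5); next start ≥ 5 → (9,11); next start ≥ 11 → (14,16); next start ≥ 16 → (17,18).
Selected: (0,1) (2,3) (4,5) (9,11) (14,16) (17,18)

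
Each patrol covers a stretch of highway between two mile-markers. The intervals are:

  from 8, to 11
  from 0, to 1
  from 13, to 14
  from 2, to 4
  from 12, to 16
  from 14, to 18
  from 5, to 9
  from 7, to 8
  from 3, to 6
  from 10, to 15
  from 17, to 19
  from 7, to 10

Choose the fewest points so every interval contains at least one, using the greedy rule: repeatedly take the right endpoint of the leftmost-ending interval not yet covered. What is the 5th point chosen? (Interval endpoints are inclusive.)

19

Process intervals by earliest right end; each time one isn't hit yet, stab at its right endpoint.
By right end: [0,1]  [2,4]  [3,6]  [7,8]  [5,9]  [7,10]  [8,11]  [13,14]  [10,15]  [12,16]  [14,18]  [17,19]
[0,1] uncovered → point at 1; [2,4] uncovered → point at 4; [7,8] uncovered → point at 8; [13,14] uncovered → point at 14; [17,19] uncovered → point at 19.
Points: 1, 4, 8, 14, 19 (5 total).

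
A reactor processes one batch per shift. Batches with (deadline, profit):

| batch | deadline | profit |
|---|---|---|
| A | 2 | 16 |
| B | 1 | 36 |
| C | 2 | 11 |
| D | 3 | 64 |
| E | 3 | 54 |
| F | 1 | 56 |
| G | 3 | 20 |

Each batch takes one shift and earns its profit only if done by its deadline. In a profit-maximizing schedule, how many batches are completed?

By profit: D(d3,64), F(d1,56), E(d3,54), B(d1,36), G(d3,20), A(d2,16), C(d2,11)
D→slot 3; F→slot 1; E→slot 2; B skipped; G skipped; A skipped; C skipped.
3 of 7 scheduled.

3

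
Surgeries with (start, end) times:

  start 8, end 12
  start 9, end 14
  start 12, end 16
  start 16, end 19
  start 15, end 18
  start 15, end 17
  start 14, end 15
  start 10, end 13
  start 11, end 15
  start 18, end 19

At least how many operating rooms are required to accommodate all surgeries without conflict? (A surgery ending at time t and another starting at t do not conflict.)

4

Events (time:±→running): 8:+→1 9:+→2 10:+→3 11:+→4 … peak 4.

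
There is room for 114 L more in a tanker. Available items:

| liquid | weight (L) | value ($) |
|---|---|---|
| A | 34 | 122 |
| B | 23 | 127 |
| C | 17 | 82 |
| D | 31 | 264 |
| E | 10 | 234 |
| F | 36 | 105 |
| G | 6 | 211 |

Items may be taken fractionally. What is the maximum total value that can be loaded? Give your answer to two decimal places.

Greedy by value/weight ratio, highest first.
Order: G (211/6=35.17) > E (234/10=23.40) > D (264/31=8.52) > B (127/23=5.52) > C (82/17=4.82) > A (122/34=3.59) > F (105/36=2.92)
Fill: take G (6 @ 211) → take E (10 @ 234) → take D (31 @ 264) → take B (23 @ 127) → take C (17 @ 82) → take 27/34 of A → 96.88; 114/114 used.
Total value = 1014.88

1014.88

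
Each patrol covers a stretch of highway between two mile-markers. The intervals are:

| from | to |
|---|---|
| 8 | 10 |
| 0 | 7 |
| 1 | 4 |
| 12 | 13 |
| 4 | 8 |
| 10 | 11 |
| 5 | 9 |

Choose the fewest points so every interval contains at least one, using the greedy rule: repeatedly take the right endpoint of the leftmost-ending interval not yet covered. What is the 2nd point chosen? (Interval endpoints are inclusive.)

Sorted: [1,4] [0,7] [4,8] [5,9] [8,10] [10,11] [12,13]
{[1,4],[0,7],[4,8]} hit by 4; {[5,9],[8,10]} hit by 9; {[10,11]} hit by 11; {[12,13]} hit by 13.
Points: 4, 9, 11, 13 (4 total).

9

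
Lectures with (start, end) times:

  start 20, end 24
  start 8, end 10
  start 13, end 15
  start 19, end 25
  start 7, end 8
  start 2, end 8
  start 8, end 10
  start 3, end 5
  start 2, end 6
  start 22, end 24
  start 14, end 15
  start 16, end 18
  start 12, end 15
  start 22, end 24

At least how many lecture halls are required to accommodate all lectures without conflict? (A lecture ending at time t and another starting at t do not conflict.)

starts: [2, 2, 3, 7, 8, 8, 12, 13, 14, 16, 19, 20, 22, 22]
ends:   [5, 6, 8, 8, 10, 10, 15, 15, 15, 18, 24, 24, 24, 25]
s2→1 s2→2 s3→3 e5→2 e6→1 s7→2 e8→1 e8→0 s8→1 s8→2 e10→1 e10→0 s12→1 s13→2 s14→3 e15→2 e15→1 e15→0 s16→1 e18→0 s19→1 s20→2 s22→3 s22→4  — peak 4.

4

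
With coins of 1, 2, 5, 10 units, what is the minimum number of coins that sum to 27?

Greedy: take as many of the largest coin as possible, then repeat with the remainder.
27 = 2×10 + 1×5 + 1×2
Total coins = 2 + 1 + 1 = 4

4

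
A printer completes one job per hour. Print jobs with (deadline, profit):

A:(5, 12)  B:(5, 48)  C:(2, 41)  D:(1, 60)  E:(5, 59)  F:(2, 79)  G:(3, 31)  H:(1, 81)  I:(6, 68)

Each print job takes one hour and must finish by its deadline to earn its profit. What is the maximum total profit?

Profit order: H=81 F=79 I=68 D=60 E=59 B=48 C=41 G=31 A=12
Assign: H→slot 1, F→slot 2, I→slot 6, D skipped, E→slot 5, B→slot 4, C skipped, G→slot 3, A skipped.
Slots: [1:H] [2:F] [3:G] [4:B] [5:E] [6:I]
Profit = 81 + 79 + 31 + 48 + 59 + 68 = 366

366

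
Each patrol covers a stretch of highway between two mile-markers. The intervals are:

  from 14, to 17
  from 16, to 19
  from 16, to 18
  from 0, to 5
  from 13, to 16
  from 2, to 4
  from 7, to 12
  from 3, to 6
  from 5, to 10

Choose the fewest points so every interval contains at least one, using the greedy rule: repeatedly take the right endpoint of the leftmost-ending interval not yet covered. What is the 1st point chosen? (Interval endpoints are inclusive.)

4

Sort by right endpoint; whenever an interval is uncovered, place a point at its right end.
By right end: [2,4]  [0,5]  [3,6]  [5,10]  [7,12]  [13,16]  [14,17]  [16,18]  [16,19]
[2,4] uncovered → point at 4; [5,10] uncovered → point at 10; [13,16] uncovered → point at 16.
Points: 4, 10, 16 (3 total).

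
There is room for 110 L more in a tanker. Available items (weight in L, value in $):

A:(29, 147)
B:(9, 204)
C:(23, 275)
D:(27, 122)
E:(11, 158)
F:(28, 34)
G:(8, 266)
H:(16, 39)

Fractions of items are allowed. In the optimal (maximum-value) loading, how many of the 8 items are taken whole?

6

Sort by value per unit weight and fill in that order.
Order: G (266/8=33.25) > B (204/9=22.67) > E (158/11=14.36) > C (275/23=11.96) > A (147/29=5.07) > D (122/27=4.52) > H (39/16=2.44) > F (34/28=1.21)
Fill: take G (8 @ 266) → take B (9 @ 204) → take E (11 @ 158) → take C (23 @ 275) → take A (29 @ 147) → take D (27 @ 122) → take 3/16 of H → 7.31; 110/110 used.
6 item(s) taken whole; one partial (take 3/16 of H).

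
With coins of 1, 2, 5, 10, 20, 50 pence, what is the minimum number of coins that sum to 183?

7

Use the largest denomination that fits, subtract, and repeat.
183 − 3×50→33 − 1×20→13 − 1×10→3 − 1×2→1 − 1×1→0
Total coins = 3 + 1 + 1 + 1 + 1 = 7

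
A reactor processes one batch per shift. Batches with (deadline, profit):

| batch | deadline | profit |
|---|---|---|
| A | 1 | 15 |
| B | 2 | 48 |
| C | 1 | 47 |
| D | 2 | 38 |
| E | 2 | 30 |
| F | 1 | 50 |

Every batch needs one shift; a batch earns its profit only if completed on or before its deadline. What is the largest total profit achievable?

Profit order: F=50 B=48 C=47 D=38 E=30 A=15
Assign: F→slot 1, B→slot 2, C skipped, D skipped, E skipped, A skipped.
Slots: [1:F] [2:B]
Profit = 50 + 48 = 98

98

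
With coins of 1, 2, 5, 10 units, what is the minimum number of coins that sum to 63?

63 − 6×10→3 − 1×2→1 − 1×1→0
Total coins = 6 + 1 + 1 = 8

8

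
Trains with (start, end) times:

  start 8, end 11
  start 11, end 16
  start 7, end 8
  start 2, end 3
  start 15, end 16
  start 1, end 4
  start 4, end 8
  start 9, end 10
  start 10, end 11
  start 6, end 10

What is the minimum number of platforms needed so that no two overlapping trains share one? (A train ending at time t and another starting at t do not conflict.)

3

Count concurrent intervals with a sweep; the peak is the room count.
Events (time:±→running): 1:+→1 2:+→2 3:-→1 4:-→0 4:+→1 6:+→2 7:+→3 … peak 3.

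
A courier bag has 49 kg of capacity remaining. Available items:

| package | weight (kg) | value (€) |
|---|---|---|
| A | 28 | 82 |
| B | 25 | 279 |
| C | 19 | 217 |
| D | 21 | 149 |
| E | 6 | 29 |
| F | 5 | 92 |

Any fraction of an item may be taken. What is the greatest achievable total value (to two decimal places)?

Greedy by value/weight ratio, highest first.
Order: F (92/5=18.40) > C (217/19=11.42) > B (279/25=11.16) > D (149/21=7.10) > E (29/6=4.83) > A (82/28=2.93)
Fill: take F (5 @ 92) → take C (19 @ 217) → take B (25 @ 279); 49/49 used.
Total value = 588.00

588.00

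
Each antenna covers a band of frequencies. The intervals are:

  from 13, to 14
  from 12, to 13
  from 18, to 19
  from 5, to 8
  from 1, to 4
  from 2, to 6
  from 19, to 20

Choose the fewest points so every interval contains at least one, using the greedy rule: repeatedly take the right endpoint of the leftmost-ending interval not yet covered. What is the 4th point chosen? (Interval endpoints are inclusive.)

19

Sorted: [1,4] [2,6] [5,8] [12,13] [13,14] [18,19] [19,20]
{[1,4],[2,6]} hit by 4; {[5,8]} hit by 8; {[12,13],[13,14]} hit by 13; {[18,19],[19,20]} hit by 19.
Points: 4, 8, 13, 19 (4 total).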